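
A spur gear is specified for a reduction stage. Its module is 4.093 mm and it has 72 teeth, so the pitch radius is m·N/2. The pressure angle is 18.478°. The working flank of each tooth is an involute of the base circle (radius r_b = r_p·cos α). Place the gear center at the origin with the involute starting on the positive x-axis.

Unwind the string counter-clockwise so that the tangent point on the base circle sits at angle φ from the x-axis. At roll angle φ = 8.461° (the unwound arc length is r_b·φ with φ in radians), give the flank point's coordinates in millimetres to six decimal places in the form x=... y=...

x=141.267027 y=0.149687

pitch radius r_p = m·N/2 = 4.093·72/2 = 147.348000
base radius r_b = r_p·cos α = 147.348000·cos 18.478° = 139.751536
roll angle φ = 8.461° = 0.14767231 rad
x = r_b·(cos φ + φ·sin φ) = 139.751536·(0.98911624 + 0.14767231·0.14713618) = 141.267027
y = r_b·(sin φ − φ·cos φ) = 139.751536·(0.14713618 − 0.14767231·0.98911624) = 0.149687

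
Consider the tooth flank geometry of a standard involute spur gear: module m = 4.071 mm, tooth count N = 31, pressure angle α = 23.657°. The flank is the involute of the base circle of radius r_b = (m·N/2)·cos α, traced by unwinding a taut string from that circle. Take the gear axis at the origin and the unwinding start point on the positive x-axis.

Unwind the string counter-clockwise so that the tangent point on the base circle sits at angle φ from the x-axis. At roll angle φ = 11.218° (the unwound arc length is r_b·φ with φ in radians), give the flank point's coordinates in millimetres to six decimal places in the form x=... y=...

pitch radius r_p = m·N/2 = 4.071·31/2 = 63.100500
base radius r_b = r_p·cos α = 63.100500·cos 23.657° = 57.797786
roll angle φ = 11.218° = 0.19579104 rad
x = r_b·(cos φ + φ·sin φ) = 57.797786·(0.98089409 + 0.19579104·0.19454252) = 58.895006
y = r_b·(sin φ − φ·cos φ) = 57.797786·(0.19454252 − 0.19579104·0.98089409) = 0.144046

x=58.895006 y=0.144046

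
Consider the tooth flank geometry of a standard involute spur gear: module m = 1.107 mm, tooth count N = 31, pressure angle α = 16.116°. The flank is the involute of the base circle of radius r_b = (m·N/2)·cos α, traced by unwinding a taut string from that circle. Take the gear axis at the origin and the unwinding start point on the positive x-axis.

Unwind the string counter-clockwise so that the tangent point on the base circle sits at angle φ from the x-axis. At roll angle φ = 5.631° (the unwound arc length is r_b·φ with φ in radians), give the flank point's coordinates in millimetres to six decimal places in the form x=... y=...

pitch radius r_p = m·N/2 = 1.107·31/2 = 17.158500
base radius r_b = r_p·cos α = 17.158500·cos 16.116° = 16.484200
roll angle φ = 5.631° = 0.09827949 rad
x = r_b·(cos φ + φ·sin φ) = 16.484200·(0.99517446 + 0.09827949·0.09812136) = 16.563617
y = r_b·(sin φ − φ·cos φ) = 16.484200·(0.09812136 − 0.09827949·0.99517446) = 0.005211

x=16.563617 y=0.005211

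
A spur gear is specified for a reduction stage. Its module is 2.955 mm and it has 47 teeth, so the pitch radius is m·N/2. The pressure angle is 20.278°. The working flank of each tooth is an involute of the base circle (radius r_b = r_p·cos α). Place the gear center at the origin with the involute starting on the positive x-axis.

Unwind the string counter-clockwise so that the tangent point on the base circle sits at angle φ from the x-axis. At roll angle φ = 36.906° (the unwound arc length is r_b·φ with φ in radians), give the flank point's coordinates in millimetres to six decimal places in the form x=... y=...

x=77.282070 y=5.565612

pitch radius r_p = m·N/2 = 2.955·47/2 = 69.442500
base radius r_b = r_p·cos α = 69.442500·cos 20.278° = 65.138598
roll angle φ = 36.906° = 0.64413121 rad
x = r_b·(cos φ + φ·sin φ) = 65.138598·(0.79962178 + 0.64413121·0.60050396) = 77.282070
y = r_b·(sin φ − φ·cos φ) = 65.138598·(0.60050396 − 0.64413121·0.79962178) = 5.565612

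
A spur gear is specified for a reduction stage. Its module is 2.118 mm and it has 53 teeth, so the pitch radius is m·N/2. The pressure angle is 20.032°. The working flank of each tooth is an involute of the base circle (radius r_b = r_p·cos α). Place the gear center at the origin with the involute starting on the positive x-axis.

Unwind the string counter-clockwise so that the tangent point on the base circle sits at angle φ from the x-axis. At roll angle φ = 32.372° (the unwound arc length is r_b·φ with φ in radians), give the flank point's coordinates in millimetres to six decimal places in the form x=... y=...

x=60.488059 y=3.070162

pitch radius r_p = m·N/2 = 2.118·53/2 = 56.127000
base radius r_b = r_p·cos α = 56.127000·cos 20.032° = 52.731398
roll angle φ = 32.372° = 0.56499799 rad
x = r_b·(cos φ + φ·sin φ) = 52.731398·(0.84458968 + 0.56499799·0.53541411) = 60.488059
y = r_b·(sin φ − φ·cos φ) = 52.731398·(0.53541411 − 0.56499799·0.84458968) = 3.070162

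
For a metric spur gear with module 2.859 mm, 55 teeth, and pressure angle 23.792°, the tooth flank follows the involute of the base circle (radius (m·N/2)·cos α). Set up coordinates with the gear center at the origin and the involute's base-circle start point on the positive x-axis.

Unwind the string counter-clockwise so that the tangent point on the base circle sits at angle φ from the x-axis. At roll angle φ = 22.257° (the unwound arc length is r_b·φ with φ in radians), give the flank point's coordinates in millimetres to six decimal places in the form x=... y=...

pitch radius r_p = m·N/2 = 2.859·55/2 = 78.622500
base radius r_b = r_p·cos α = 78.622500·cos 23.792° = 71.940846
roll angle φ = 22.257° = 0.38845793 rad
x = r_b·(cos φ + φ·sin φ) = 71.940846·(0.92549424 + 0.38845793·0.37876169) = 77.165709
y = r_b·(sin φ − φ·cos φ) = 71.940846·(0.37876169 − 0.38845793·0.92549424) = 1.384582

x=77.165709 y=1.384582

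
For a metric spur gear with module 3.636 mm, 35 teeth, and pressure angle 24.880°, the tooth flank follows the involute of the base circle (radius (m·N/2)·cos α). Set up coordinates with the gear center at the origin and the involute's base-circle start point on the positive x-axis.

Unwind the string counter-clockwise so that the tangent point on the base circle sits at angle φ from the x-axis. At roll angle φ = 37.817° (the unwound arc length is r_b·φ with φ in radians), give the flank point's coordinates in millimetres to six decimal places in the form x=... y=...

x=68.961545 y=5.295339

pitch radius r_p = m·N/2 = 3.636·35/2 = 63.630000
base radius r_b = r_p·cos α = 63.630000·cos 24.880° = 57.724559
roll angle φ = 37.817° = 0.66003116 rad
x = r_b·(cos φ + φ·sin φ) = 57.724559·(0.78997312 + 0.66003116·0.61314147) = 68.961545
y = r_b·(sin φ − φ·cos φ) = 57.724559·(0.61314147 − 0.66003116·0.78997312) = 5.295339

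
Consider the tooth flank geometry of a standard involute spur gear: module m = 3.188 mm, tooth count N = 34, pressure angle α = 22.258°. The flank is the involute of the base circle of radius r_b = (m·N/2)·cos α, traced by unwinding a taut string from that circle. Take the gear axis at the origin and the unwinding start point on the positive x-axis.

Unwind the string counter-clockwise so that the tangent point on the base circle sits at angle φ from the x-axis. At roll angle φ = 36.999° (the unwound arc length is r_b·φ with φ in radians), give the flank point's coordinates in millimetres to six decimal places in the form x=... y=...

pitch radius r_p = m·N/2 = 3.188·34/2 = 54.196000
base radius r_b = r_p·cos α = 54.196000·cos 22.258° = 50.157727
roll angle φ = 36.999° = 0.64575437 rad
x = r_b·(cos φ + φ·sin φ) = 50.157727·(0.79864601 + 0.64575437·0.60180108) = 59.550348
y = r_b·(sin φ − φ·cos φ) = 50.157727·(0.60180108 − 0.64575437·0.79864601) = 4.317172

x=59.550348 y=4.317172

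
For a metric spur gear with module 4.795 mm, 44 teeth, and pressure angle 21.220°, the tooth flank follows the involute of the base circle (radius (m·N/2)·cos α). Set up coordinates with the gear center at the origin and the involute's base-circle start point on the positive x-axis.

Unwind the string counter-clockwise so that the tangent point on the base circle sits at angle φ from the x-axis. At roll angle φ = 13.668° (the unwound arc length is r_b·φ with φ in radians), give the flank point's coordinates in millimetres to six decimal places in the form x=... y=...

pitch radius r_p = m·N/2 = 4.795·44/2 = 105.490000
base radius r_b = r_p·cos α = 105.490000·cos 21.220° = 98.337516
roll angle φ = 13.668° = 0.23855160 rad
x = r_b·(cos φ + φ·sin φ) = 98.337516·(0.97168124 + 0.23855160·0.23629549) = 101.095874
y = r_b·(sin φ − φ·cos φ) = 98.337516·(0.23629549 − 0.23855160·0.97168124) = 0.442457

x=101.095874 y=0.442457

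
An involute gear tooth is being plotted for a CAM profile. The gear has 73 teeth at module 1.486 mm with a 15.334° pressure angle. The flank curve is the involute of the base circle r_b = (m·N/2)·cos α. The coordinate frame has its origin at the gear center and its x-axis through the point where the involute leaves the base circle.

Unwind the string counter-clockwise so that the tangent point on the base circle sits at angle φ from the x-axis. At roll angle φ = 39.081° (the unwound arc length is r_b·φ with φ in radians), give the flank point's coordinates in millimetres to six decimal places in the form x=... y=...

x=63.097147 y=5.280017

pitch radius r_p = m·N/2 = 1.486·73/2 = 54.239000
base radius r_b = r_p·cos α = 54.239000·cos 15.334° = 52.308128
roll angle φ = 39.081° = 0.68209212 rad
x = r_b·(cos φ + φ·sin φ) = 52.308128·(0.77625550 + 0.68209212·0.63041843) = 63.097147
y = r_b·(sin φ − φ·cos φ) = 52.308128·(0.63041843 − 0.68209212·0.77625550) = 5.280017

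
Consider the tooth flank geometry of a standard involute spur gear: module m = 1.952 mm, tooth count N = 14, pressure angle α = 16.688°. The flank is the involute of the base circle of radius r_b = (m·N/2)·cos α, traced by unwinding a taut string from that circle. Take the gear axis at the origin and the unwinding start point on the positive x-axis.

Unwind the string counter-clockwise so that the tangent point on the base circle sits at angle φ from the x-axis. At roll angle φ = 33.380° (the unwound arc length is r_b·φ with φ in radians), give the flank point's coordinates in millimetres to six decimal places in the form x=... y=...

x=15.124757 y=0.833772

pitch radius r_p = m·N/2 = 1.952·14/2 = 13.664000
base radius r_b = r_p·cos α = 13.664000·cos 16.688° = 13.088509
roll angle φ = 33.380° = 0.58259090 rad
x = r_b·(cos φ + φ·sin φ) = 13.088509·(0.83503997 + 0.58259090·0.55018929) = 15.124757
y = r_b·(sin φ − φ·cos φ) = 13.088509·(0.55018929 − 0.58259090·0.83503997) = 0.833772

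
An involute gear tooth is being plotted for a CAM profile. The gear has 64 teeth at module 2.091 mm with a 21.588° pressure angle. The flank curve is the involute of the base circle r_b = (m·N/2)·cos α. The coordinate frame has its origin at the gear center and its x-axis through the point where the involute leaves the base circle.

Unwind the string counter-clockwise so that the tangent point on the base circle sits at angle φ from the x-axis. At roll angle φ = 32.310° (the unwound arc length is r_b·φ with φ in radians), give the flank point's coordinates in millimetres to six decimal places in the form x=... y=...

x=71.338424 y=3.602188

pitch radius r_p = m·N/2 = 2.091·64/2 = 66.912000
base radius r_b = r_p·cos α = 66.912000·cos 21.588° = 62.218362
roll angle φ = 32.310° = 0.56391588 rad
x = r_b·(cos φ + φ·sin φ) = 62.218362·(0.84516856 + 0.56391588·0.53449987) = 71.338424
y = r_b·(sin φ − φ·cos φ) = 62.218362·(0.53449987 − 0.56391588·0.84516856) = 3.602188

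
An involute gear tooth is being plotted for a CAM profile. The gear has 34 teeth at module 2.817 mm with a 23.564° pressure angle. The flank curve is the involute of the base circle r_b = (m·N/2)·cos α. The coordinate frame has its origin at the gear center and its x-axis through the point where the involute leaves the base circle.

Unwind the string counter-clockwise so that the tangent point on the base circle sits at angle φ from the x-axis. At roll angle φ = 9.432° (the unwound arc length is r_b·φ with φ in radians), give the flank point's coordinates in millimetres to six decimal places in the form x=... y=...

x=44.486487 y=0.065098

pitch radius r_p = m·N/2 = 2.817·34/2 = 47.889000
base radius r_b = r_p·cos α = 47.889000·cos 23.564° = 43.895732
roll angle φ = 9.432° = 0.16461946 rad
x = r_b·(cos φ + φ·sin φ) = 43.895732·(0.98648079 + 0.16461946·0.16387694) = 44.486487
y = r_b·(sin φ − φ·cos φ) = 43.895732·(0.16387694 − 0.16461946·0.98648079) = 0.065098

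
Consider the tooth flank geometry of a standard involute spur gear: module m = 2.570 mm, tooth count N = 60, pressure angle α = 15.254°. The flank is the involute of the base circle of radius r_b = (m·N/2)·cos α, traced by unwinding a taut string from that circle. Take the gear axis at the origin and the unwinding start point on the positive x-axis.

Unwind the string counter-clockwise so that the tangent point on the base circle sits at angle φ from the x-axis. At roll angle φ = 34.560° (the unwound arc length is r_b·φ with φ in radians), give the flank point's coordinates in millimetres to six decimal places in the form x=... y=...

x=86.709150 y=5.245968

pitch radius r_p = m·N/2 = 2.570·60/2 = 77.100000
base radius r_b = r_p·cos α = 77.100000·cos 15.254° = 74.383687
roll angle φ = 34.560° = 0.60318579 rad
x = r_b·(cos φ + φ·sin φ) = 74.383687·(0.82353260 + 0.60318579·0.56726895) = 86.709150
y = r_b·(sin φ − φ·cos φ) = 74.383687·(0.56726895 − 0.60318579·0.82353260) = 5.245968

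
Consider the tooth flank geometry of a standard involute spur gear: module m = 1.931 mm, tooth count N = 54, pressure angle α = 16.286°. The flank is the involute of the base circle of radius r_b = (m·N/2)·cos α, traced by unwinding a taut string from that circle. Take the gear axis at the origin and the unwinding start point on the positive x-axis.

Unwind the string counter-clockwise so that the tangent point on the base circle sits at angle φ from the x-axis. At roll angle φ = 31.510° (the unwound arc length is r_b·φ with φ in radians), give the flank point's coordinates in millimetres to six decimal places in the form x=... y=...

pitch radius r_p = m·N/2 = 1.931·54/2 = 52.137000
base radius r_b = r_p·cos α = 52.137000·cos 16.286° = 50.044943
roll angle φ = 31.510° = 0.54995325 rad
x = r_b·(cos φ + φ·sin φ) = 50.044943·(0.85254896 + 0.54995325·0.52264737) = 57.050262
y = r_b·(sin φ − φ·cos φ) = 50.044943·(0.52264737 − 0.54995325·0.85254896) = 2.691682

x=57.050262 y=2.691682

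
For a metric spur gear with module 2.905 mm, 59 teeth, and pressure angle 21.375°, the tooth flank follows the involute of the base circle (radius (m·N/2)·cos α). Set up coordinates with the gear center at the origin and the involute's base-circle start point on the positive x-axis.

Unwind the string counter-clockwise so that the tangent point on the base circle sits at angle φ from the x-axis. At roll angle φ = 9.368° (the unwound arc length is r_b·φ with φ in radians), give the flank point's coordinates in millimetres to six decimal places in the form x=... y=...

x=80.862359 y=0.115960

pitch radius r_p = m·N/2 = 2.905·59/2 = 85.697500
base radius r_b = r_p·cos α = 85.697500·cos 21.375° = 79.802792
roll angle φ = 9.368° = 0.16350244 rad
x = r_b·(cos φ + φ·sin φ) = 79.802792·(0.98666323 + 0.16350244·0.16277493) = 80.862359
y = r_b·(sin φ − φ·cos φ) = 79.802792·(0.16277493 − 0.16350244·0.98666323) = 0.115960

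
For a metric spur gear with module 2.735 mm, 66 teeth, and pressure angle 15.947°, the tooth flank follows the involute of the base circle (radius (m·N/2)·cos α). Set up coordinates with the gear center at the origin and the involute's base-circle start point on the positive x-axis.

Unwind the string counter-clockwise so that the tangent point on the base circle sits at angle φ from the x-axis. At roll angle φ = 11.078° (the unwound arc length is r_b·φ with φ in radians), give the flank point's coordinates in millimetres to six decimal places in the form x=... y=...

x=88.388613 y=0.208304

pitch radius r_p = m·N/2 = 2.735·66/2 = 90.255000
base radius r_b = r_p·cos α = 90.255000·cos 15.947° = 86.781650
roll angle φ = 11.078° = 0.19334757 rad
x = r_b·(cos φ + φ·sin φ) = 86.781650·(0.98136651 + 0.19334757·0.19214516) = 88.388613
y = r_b·(sin φ − φ·cos φ) = 86.781650·(0.19214516 − 0.19334757·0.98136651) = 0.208304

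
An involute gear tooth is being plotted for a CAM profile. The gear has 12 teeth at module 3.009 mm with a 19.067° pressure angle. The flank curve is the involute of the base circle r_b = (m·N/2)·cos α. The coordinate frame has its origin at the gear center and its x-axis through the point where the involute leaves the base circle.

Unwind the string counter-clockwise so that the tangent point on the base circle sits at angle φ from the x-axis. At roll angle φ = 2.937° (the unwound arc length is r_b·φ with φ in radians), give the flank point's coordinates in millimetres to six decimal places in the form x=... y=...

x=17.085911 y=0.000766

pitch radius r_p = m·N/2 = 3.009·12/2 = 18.054000
base radius r_b = r_p·cos α = 18.054000·cos 19.067° = 17.063507
roll angle φ = 2.937° = 0.05126032 rad
x = r_b·(cos φ + φ·sin φ) = 17.063507·(0.99868648 + 0.05126032·0.05123787) = 17.085911
y = r_b·(sin φ − φ·cos φ) = 17.063507·(0.05123787 − 0.05126032·0.99868648) = 0.000766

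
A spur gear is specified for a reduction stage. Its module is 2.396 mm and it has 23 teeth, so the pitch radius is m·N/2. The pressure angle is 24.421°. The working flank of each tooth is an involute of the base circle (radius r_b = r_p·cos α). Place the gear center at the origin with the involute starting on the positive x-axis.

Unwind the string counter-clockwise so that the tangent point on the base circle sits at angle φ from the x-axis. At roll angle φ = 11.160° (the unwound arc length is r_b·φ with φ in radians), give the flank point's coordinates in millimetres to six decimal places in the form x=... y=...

x=25.560219 y=0.061565

pitch radius r_p = m·N/2 = 2.396·23/2 = 27.554000
base radius r_b = r_p·cos α = 27.554000·cos 24.421° = 25.088804
roll angle φ = 11.160° = 0.19477874 rad
x = r_b·(cos φ + φ·sin φ) = 25.088804·(0.98109052 + 0.19477874·0.19354947) = 25.560219
y = r_b·(sin φ − φ·cos φ) = 25.088804·(0.19354947 − 0.19477874·0.98109052) = 0.061565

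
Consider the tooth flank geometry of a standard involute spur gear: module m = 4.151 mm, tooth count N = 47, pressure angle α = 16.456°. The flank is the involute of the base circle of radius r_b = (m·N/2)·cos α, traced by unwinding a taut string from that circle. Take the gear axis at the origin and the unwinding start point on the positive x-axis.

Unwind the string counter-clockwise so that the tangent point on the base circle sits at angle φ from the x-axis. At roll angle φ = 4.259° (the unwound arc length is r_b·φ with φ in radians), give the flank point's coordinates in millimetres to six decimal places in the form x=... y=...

pitch radius r_p = m·N/2 = 4.151·47/2 = 97.548500
base radius r_b = r_p·cos α = 97.548500·cos 16.456° = 93.552675
roll angle φ = 4.259° = 0.07433357 rad
x = r_b·(cos φ + φ·sin φ) = 93.552675·(0.99723853 + 0.07433357·0.07426514) = 93.810780
y = r_b·(sin φ − φ·cos φ) = 93.552675·(0.07426514 − 0.07433357·0.99723853) = 0.012801

x=93.810780 y=0.012801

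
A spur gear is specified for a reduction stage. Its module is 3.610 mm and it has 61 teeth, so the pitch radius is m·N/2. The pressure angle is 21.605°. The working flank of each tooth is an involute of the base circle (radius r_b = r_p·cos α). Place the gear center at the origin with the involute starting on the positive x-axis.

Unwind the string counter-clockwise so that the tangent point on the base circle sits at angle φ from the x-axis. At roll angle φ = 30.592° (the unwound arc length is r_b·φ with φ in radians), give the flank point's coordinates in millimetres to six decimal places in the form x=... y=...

x=115.937759 y=5.047464

pitch radius r_p = m·N/2 = 3.610·61/2 = 110.105000
base radius r_b = r_p·cos α = 110.105000·cos 21.605° = 102.369502
roll angle φ = 30.592° = 0.53393112 rad
x = r_b·(cos φ + φ·sin φ) = 102.369502·(0.86081309 + 0.53393112·0.50892123) = 115.937759
y = r_b·(sin φ − φ·cos φ) = 102.369502·(0.50892123 − 0.53393112·0.86081309) = 5.047464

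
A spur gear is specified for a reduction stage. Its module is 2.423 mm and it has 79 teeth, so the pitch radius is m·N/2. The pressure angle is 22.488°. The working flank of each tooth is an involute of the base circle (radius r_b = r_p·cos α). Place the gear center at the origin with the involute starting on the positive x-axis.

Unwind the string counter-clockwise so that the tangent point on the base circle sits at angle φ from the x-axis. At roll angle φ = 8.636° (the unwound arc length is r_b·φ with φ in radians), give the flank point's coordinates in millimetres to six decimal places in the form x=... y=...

x=89.429603 y=0.100708

pitch radius r_p = m·N/2 = 2.423·79/2 = 95.708500
base radius r_b = r_p·cos α = 95.708500·cos 22.488° = 88.430793
roll angle φ = 8.636° = 0.15072663 rad
x = r_b·(cos φ + φ·sin φ) = 88.430793·(0.98866223 + 0.15072663·0.15015657) = 89.429603
y = r_b·(sin φ − φ·cos φ) = 88.430793·(0.15015657 − 0.15072663·0.98866223) = 0.100708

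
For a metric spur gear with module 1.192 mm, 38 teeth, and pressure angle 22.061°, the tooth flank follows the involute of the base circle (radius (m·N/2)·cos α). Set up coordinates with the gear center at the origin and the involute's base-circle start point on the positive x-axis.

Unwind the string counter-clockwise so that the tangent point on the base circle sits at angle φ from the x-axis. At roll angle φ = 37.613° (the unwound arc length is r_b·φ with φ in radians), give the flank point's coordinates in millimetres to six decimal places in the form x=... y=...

pitch radius r_p = m·N/2 = 1.192·38/2 = 22.648000
base radius r_b = r_p·cos α = 22.648000·cos 22.061° = 20.989815
roll angle φ = 37.613° = 0.65647069 rad
x = r_b·(cos φ + φ·sin φ) = 20.989815·(0.79215119 + 0.65647069·0.61032491) = 25.036895
y = r_b·(sin φ − φ·cos φ) = 20.989815·(0.61032491 − 0.65647069·0.79215119) = 1.895399

x=25.036895 y=1.895399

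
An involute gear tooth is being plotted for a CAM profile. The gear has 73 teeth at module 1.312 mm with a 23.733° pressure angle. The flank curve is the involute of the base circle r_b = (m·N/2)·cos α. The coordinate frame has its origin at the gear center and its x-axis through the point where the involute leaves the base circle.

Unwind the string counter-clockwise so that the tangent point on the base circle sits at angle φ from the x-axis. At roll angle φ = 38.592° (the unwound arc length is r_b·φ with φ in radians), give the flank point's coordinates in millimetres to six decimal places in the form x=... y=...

x=52.682629 y=4.266016

pitch radius r_p = m·N/2 = 1.312·73/2 = 47.888000
base radius r_b = r_p·cos α = 47.888000·cos 23.733° = 43.838157
roll angle φ = 38.592° = 0.67355746 rad
x = r_b·(cos φ + φ·sin φ) = 43.838157·(0.78160757 + 0.67355746·0.62377047) = 52.682629
y = r_b·(sin φ − φ·cos φ) = 43.838157·(0.62377047 − 0.67355746·0.78160757) = 4.266016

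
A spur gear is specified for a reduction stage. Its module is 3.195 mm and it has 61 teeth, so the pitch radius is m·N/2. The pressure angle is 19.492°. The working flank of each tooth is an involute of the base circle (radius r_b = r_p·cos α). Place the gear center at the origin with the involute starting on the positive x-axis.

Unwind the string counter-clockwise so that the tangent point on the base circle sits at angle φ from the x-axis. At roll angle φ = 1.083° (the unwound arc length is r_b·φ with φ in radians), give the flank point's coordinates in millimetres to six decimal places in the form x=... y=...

pitch radius r_p = m·N/2 = 3.195·61/2 = 97.447500
base radius r_b = r_p·cos α = 97.447500·cos 19.492° = 91.862598
roll angle φ = 1.083° = 0.01890192 rad
x = r_b·(cos φ + φ·sin φ) = 91.862598·(0.99982136 + 0.01890192·0.01890079) = 91.879007
y = r_b·(sin φ − φ·cos φ) = 91.862598·(0.01890079 − 0.01890192·0.99982136) = 0.000207

x=91.879007 y=0.000207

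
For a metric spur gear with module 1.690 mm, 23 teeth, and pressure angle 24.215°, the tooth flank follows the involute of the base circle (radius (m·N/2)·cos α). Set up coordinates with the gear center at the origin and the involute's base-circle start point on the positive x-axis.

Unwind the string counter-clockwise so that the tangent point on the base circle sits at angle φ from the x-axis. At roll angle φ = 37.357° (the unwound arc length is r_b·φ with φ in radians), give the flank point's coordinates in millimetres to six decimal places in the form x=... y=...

pitch radius r_p = m·N/2 = 1.690·23/2 = 19.435000
base radius r_b = r_p·cos α = 19.435000·cos 24.215° = 17.724968
roll angle φ = 37.357° = 0.65200265 rad
x = r_b·(cos φ + φ·sin φ) = 17.724968·(0.79487023 + 0.65200265·0.60677947) = 21.101434
y = r_b·(sin φ − φ·cos φ) = 17.724968·(0.60677947 − 0.65200265·0.79487023) = 1.569049

x=21.101434 y=1.569049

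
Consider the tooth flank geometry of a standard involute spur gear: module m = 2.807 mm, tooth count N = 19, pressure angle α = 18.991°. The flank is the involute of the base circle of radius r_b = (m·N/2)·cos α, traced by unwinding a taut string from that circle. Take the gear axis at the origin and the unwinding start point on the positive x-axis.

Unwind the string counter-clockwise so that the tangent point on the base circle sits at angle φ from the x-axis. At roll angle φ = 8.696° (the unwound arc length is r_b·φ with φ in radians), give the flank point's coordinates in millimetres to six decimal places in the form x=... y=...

pitch radius r_p = m·N/2 = 2.807·19/2 = 26.666500
base radius r_b = r_p·cos α = 26.666500·cos 18.991° = 25.215035
roll angle φ = 8.696° = 0.15177383 rad
x = r_b·(cos φ + φ·sin φ) = 25.215035·(0.98850444 + 0.15177383·0.15119181) = 25.503782
y = r_b·(sin φ − φ·cos φ) = 25.215035·(0.15119181 − 0.15177383·0.98850444) = 0.029318

x=25.503782 y=0.029318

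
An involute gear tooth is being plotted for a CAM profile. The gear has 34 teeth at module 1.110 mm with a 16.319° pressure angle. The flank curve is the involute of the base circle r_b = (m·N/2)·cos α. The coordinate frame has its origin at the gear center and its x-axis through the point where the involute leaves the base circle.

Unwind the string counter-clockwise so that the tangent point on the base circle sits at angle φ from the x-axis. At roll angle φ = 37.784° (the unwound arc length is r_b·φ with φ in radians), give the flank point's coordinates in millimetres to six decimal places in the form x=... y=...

x=21.629680 y=1.657074

pitch radius r_p = m·N/2 = 1.110·34/2 = 18.870000
base radius r_b = r_p·cos α = 18.870000·cos 16.319° = 18.109769
roll angle φ = 37.784° = 0.65945520 rad
x = r_b·(cos φ + φ·sin φ) = 18.109769·(0.79032614 + 0.65945520·0.61268638) = 21.629680
y = r_b·(sin φ − φ·cos φ) = 18.109769·(0.61268638 − 0.65945520·0.79032614) = 1.657074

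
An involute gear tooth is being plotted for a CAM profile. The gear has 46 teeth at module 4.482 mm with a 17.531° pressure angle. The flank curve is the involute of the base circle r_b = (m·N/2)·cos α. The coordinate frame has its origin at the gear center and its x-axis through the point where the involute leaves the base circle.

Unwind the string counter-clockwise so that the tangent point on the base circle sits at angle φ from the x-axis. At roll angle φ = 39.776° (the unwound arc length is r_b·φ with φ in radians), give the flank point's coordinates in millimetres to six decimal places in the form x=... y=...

x=119.206717 y=10.443412

pitch radius r_p = m·N/2 = 4.482·46/2 = 103.086000
base radius r_b = r_p·cos α = 103.086000·cos 17.531° = 98.298079
roll angle φ = 39.776° = 0.69422216 rad
x = r_b·(cos φ + φ·sin φ) = 98.298079·(0.76855158 + 0.69422216·0.63978783) = 119.206717
y = r_b·(sin φ − φ·cos φ) = 98.298079·(0.63978783 − 0.69422216·0.76855158) = 10.443412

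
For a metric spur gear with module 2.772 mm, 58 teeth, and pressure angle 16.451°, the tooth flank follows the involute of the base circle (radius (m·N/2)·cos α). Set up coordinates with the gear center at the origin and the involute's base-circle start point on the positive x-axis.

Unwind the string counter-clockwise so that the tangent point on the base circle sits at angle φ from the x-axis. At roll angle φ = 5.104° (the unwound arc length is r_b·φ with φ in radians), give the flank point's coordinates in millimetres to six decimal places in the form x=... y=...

pitch radius r_p = m·N/2 = 2.772·58/2 = 80.388000
base radius r_b = r_p·cos α = 80.388000·cos 16.451° = 77.097098
roll angle φ = 5.104° = 0.08908161 rad
x = r_b·(cos φ + φ·sin φ) = 77.097098·(0.99603486 + 0.08908161·0.08896383) = 77.402395
y = r_b·(sin φ − φ·cos φ) = 77.097098·(0.08896383 − 0.08908161·0.99603486) = 0.018152

x=77.402395 y=0.018152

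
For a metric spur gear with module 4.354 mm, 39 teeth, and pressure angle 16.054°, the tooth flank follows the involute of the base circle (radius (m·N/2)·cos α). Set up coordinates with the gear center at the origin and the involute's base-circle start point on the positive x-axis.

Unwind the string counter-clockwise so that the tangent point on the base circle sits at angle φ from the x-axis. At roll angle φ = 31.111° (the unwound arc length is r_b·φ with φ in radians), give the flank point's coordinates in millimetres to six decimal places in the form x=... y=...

pitch radius r_p = m·N/2 = 4.354·39/2 = 84.903000
base radius r_b = r_p·cos α = 84.903000·cos 16.054° = 81.591909
roll angle φ = 31.111° = 0.54298938 rad
x = r_b·(cos φ + φ·sin φ) = 81.591909·(0.85616790 + 0.54298938·0.51669771) = 92.747912
y = r_b·(sin φ − φ·cos φ) = 81.591909·(0.51669771 − 0.54298938·0.85616790) = 4.227083

x=92.747912 y=4.227083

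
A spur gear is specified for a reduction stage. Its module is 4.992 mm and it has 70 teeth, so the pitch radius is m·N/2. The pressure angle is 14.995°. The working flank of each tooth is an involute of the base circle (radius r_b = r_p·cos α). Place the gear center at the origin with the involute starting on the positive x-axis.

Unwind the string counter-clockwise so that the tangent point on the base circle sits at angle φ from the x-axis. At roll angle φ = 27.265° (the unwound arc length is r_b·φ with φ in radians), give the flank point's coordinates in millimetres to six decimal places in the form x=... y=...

pitch radius r_p = m·N/2 = 4.992·70/2 = 174.720000
base radius r_b = r_p·cos α = 174.720000·cos 14.995° = 168.770506
roll angle φ = 27.265° = 0.47586402 rad
x = r_b·(cos φ + φ·sin φ) = 168.770506·(0.88889724 + 0.47586402·0.45810664) = 186.811011
y = r_b·(sin φ − φ·cos φ) = 168.770506·(0.45810664 − 0.47586402·0.88889724) = 5.925942

x=186.811011 y=5.925942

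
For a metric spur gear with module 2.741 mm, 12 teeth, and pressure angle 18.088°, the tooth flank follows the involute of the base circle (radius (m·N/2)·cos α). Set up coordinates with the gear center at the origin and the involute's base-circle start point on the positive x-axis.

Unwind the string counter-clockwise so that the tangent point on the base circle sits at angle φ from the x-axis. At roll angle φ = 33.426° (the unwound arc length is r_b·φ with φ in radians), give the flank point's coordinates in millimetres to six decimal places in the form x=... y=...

pitch radius r_p = m·N/2 = 2.741·12/2 = 16.446000
base radius r_b = r_p·cos α = 16.446000·cos 18.088° = 15.633251
roll angle φ = 33.426° = 0.58339376 rad
x = r_b·(cos φ + φ·sin φ) = 15.633251·(0.83459798 + 0.58339376·0.55085953) = 18.071507
y = r_b·(sin φ − φ·cos φ) = 15.633251·(0.55085953 − 0.58339376·0.83459798) = 0.999907

x=18.071507 y=0.999907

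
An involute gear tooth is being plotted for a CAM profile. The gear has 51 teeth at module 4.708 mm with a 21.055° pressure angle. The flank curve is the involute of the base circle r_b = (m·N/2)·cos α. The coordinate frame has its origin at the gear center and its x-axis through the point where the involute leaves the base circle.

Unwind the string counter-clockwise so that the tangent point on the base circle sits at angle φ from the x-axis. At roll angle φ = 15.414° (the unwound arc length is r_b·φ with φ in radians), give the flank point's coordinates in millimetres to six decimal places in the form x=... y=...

x=116.020021 y=0.721903

pitch radius r_p = m·N/2 = 4.708·51/2 = 120.054000
base radius r_b = r_p·cos α = 120.054000·cos 21.055° = 112.038713
roll angle φ = 15.414° = 0.26902505 rad
x = r_b·(cos φ + φ·sin φ) = 112.038713·(0.96403049 + 0.26902505·0.26579168) = 116.020021
y = r_b·(sin φ − φ·cos φ) = 112.038713·(0.26579168 − 0.26902505·0.96403049) = 0.721903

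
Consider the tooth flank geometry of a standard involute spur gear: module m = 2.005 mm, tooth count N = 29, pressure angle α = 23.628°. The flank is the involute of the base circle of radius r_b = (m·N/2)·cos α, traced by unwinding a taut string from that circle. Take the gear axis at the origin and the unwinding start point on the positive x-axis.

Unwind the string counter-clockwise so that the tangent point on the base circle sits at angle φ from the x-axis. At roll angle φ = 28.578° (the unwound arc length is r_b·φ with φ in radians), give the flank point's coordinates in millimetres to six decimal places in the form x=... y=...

x=29.745213 y=1.074534

pitch radius r_p = m·N/2 = 2.005·29/2 = 29.072500
base radius r_b = r_p·cos α = 29.072500·cos 23.628° = 26.635264
roll angle φ = 28.578° = 0.49878019 rad
x = r_b·(cos φ + φ·sin φ) = 26.635264·(0.87816672 + 0.49878019·0.47835470) = 29.745213
y = r_b·(sin φ − φ·cos φ) = 26.635264·(0.47835470 − 0.49878019·0.87816672) = 1.074534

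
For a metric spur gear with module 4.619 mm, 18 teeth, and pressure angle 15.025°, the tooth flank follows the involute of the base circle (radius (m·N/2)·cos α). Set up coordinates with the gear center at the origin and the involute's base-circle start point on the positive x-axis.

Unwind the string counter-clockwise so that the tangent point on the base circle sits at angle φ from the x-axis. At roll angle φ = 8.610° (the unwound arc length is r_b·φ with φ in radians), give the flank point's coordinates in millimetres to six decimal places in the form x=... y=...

x=40.600578 y=0.045313

pitch radius r_p = m·N/2 = 4.619·18/2 = 41.571000
base radius r_b = r_p·cos α = 41.571000·cos 15.025° = 40.149804
roll angle φ = 8.610° = 0.15027285 rad
x = r_b·(cos φ + φ·sin φ) = 40.149804·(0.98873027 + 0.15027285·0.14970791) = 40.600578
y = r_b·(sin φ − φ·cos φ) = 40.149804·(0.14970791 − 0.15027285·0.98873027) = 0.045313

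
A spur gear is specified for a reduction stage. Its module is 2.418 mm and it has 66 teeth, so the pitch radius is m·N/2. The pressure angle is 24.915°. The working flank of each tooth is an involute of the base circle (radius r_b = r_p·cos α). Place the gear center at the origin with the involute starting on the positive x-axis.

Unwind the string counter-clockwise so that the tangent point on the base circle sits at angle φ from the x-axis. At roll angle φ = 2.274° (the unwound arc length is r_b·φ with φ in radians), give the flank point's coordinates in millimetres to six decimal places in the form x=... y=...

pitch radius r_p = m·N/2 = 2.418·66/2 = 79.794000
base radius r_b = r_p·cos α = 79.794000·cos 24.915° = 72.367872
roll angle φ = 2.274° = 0.03968879 rad
x = r_b·(cos φ + φ·sin φ) = 72.367872·(0.99921250 + 0.03968879·0.03967837) = 72.424847
y = r_b·(sin φ − φ·cos φ) = 72.367872·(0.03967837 − 0.03968879·0.99921250) = 0.001508

x=72.424847 y=0.001508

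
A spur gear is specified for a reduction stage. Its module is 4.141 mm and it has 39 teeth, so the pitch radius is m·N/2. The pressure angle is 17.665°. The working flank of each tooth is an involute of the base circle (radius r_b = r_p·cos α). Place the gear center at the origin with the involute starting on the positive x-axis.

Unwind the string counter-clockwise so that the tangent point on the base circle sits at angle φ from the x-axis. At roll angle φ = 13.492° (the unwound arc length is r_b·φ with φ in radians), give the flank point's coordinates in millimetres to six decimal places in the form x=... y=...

pitch radius r_p = m·N/2 = 4.141·39/2 = 80.749500
base radius r_b = r_p·cos α = 80.749500·cos 17.665° = 76.941921
roll angle φ = 13.492° = 0.23547982 rad
x = r_b·(cos φ + φ·sin φ) = 76.941921·(0.97240251 + 0.23547982·0.23330959) = 79.045683
y = r_b·(sin φ − φ·cos φ) = 76.941921·(0.23330959 − 0.23547982·0.97240251) = 0.333037

x=79.045683 y=0.333037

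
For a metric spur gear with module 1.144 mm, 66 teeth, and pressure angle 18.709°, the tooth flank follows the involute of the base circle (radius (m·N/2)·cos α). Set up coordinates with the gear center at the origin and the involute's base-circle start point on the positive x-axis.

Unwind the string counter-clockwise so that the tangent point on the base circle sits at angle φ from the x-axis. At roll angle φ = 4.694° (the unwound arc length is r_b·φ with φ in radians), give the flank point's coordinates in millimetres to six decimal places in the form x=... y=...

pitch radius r_p = m·N/2 = 1.144·66/2 = 37.752000
base radius r_b = r_p·cos α = 37.752000·cos 18.709° = 35.757181
roll angle φ = 4.694° = 0.08192576 rad
x = r_b·(cos φ + φ·sin φ) = 35.757181·(0.99664596 + 0.08192576·0.08183414) = 35.876977
y = r_b·(sin φ − φ·cos φ) = 35.757181·(0.08183414 − 0.08192576·0.99664596) = 0.006550

x=35.876977 y=0.006550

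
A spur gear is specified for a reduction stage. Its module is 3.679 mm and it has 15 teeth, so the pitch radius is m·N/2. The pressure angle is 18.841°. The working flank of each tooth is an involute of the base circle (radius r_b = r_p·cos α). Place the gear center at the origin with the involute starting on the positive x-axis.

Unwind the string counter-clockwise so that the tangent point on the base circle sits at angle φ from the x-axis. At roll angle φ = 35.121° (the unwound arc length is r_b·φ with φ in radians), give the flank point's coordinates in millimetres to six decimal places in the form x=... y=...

x=30.568787 y=1.930540

pitch radius r_p = m·N/2 = 3.679·15/2 = 27.592500
base radius r_b = r_p·cos α = 27.592500·cos 18.841° = 26.114050
roll angle φ = 35.121° = 0.61297709 rad
x = r_b·(cos φ + φ·sin φ) = 26.114050·(0.81793891 + 0.61297709·0.57530508) = 30.568787
y = r_b·(sin φ − φ·cos φ) = 26.114050·(0.57530508 − 0.61297709·0.81793891) = 1.930540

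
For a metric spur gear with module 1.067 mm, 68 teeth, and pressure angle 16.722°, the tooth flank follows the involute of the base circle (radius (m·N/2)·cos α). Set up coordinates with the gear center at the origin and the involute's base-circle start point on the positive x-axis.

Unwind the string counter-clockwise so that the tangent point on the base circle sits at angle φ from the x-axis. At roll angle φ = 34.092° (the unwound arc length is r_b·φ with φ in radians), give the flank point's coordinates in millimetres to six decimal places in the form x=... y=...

x=40.360571 y=2.354464

pitch radius r_p = m·N/2 = 1.067·68/2 = 36.278000
base radius r_b = r_p·cos α = 36.278000·cos 16.722° = 34.743879
roll angle φ = 34.092° = 0.59501765 rad
x = r_b·(cos φ + φ·sin φ) = 34.743879·(0.82813861 + 0.59501765·0.56052337) = 40.360571
y = r_b·(sin φ − φ·cos φ) = 34.743879·(0.56052337 − 0.59501765·0.82813861) = 2.354464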